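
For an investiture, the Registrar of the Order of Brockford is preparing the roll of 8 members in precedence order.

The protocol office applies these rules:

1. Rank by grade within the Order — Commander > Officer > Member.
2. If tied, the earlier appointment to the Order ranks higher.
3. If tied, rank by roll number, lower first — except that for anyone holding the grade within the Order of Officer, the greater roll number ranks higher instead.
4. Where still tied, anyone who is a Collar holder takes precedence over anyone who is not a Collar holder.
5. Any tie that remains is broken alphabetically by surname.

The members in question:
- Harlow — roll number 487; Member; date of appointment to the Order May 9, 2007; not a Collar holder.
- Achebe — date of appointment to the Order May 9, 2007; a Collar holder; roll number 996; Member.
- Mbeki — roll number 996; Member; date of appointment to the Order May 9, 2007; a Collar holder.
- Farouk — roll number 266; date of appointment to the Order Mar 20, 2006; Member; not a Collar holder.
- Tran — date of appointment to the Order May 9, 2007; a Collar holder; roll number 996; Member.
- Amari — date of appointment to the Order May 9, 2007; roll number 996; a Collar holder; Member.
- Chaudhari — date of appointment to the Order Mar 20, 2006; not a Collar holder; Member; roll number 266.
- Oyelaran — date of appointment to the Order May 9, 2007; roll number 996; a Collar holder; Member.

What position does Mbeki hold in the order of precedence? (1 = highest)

6

By grade within the Order: Chaudhari, Farouk, Harlow, Achebe, Amari, Mbeki, Oyelaran and Tran (Member).
Among Chaudhari, Farouk, Harlow, Achebe, Amari, Mbeki, Oyelaran and Tran, by date of appointment to the Order (earlier first): Chaudhari and Farouk (Mar 20, 2006) before Harlow, Achebe, Amari, Mbeki, Oyelaran and Tran (May 9, 2007).
Chaudhari and Farouk both have roll number 266, so the next rule applies.
Chaudhari and Farouk are each not a Collar holder, so the next rule applies.
Among Chaudhari and Farouk, alphabetically by surname: Chaudhari before Farouk.
Among Harlow, Achebe, Amari, Mbeki, Oyelaran and Tran, by roll number (lower first): Harlow (487) before Achebe, Amari, Mbeki, Oyelaran and Tran (996).
Achebe, Amari, Mbeki, Oyelaran and Tran are each a Collar holder, so the next rule applies.
Among Achebe, Amari, Mbeki, Oyelaran and Tran, alphabetically by surname: Achebe before Amari before Mbeki before Oyelaran before Tran.
Order: Chaudhari, Farouk, Harlow, Achebe, Amari, Mbeki, Oyelaran, Tran. So position 6.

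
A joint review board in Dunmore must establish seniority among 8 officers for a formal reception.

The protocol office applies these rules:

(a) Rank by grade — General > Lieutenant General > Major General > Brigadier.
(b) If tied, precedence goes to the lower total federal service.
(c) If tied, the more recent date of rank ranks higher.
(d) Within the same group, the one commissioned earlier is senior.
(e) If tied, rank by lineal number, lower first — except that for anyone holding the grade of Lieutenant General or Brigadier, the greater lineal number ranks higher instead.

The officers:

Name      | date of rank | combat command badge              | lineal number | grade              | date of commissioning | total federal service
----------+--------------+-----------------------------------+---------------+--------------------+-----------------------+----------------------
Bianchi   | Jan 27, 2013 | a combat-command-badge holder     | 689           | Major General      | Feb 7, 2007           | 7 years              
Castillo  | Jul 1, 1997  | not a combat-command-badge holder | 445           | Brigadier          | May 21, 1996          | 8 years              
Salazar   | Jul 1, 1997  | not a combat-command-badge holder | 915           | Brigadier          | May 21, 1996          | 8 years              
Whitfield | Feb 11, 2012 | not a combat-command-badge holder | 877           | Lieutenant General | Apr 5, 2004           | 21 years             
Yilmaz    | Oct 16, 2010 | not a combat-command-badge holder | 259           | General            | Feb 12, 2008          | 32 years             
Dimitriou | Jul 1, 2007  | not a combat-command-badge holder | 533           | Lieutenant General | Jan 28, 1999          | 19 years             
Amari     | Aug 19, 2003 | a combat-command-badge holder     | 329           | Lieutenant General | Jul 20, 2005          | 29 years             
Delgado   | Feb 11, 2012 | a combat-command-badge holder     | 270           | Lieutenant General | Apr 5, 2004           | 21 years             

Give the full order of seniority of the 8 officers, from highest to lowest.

By grade: Yilmaz (General); then Dimitriou, Whitfield, Delgado and Amari (Lieutenant General); then Bianchi (Major General); then Salazar and Castillo (Brigadier).
Among Dimitriou, Whitfield, Delgado and Amari, by total federal service (lower first): Dimitriou (19 years) before Whitfield and Delgado (21 years) before Amari (29 years).
Whitfield and Delgado both have date of rank Feb 11, 2012, so the next rule applies.
Whitfield and Delgado both have date of commissioning Apr 5, 2004, so the next rule applies.
Among Whitfield and Delgado, by lineal number (higher first) (reversed rule for this group): Whitfield (877) before Delgado (270).
Salazar and Castillo both have total federal service 8 years, so the next rule applies.
Salazar and Castillo both have date of rank Jul 1, 1997, so the next rule applies.
Salazar and Castillo both have date of commissioning May 21, 1996, so the next rule applies.
Among Salazar and Castillo, by lineal number (higher first) (reversed rule for this group): Salazar (915) before Castillo (445).
Full order: Yilmaz, Dimitriou, Whitfield, Delgado, Amari, Bianchi, Salazar, Castillo.

Yilmaz, Dimitriou, Whitfield, Delgado, Amari, Bianchi, Salazar, Castillo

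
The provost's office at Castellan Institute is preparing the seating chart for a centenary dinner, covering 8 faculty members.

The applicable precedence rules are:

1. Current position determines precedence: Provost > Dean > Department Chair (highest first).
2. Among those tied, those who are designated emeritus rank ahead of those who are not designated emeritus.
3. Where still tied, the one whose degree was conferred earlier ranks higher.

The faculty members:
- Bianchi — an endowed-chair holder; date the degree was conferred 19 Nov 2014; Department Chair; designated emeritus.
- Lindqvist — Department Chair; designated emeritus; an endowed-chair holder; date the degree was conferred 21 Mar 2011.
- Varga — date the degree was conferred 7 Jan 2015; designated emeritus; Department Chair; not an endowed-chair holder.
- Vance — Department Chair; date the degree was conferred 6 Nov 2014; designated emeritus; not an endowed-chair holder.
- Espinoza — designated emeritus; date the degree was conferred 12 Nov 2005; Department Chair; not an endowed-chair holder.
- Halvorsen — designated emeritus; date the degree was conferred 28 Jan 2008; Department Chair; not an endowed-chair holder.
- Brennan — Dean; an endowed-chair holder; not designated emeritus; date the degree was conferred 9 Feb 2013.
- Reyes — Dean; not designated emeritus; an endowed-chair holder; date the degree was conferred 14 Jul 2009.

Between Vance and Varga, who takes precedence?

By current position: Reyes and Brennan (Dean); then Espinoza, Halvorsen, Lindqvist, Vance, Bianchi and Varga (Department Chair).
Reyes and Brennan are each not designated emeritus, so the next rule applies.
Among Reyes and Brennan, by date the degree was conferred (earlier first): Reyes (14 Jul 2009) before Brennan (9 Feb 2013).
Espinoza, Halvorsen, Lindqvist, Vance, Bianchi and Varga are each designated emeritus, so the next rule applies.
Among Espinoza, Halvorsen, Lindqvist, Vance, Bianchi and Varga, by date the degree was conferred (earlier first): Espinoza (12 Nov 2005) before Halvorsen (28 Jan 2008) before Lindqvist (21 Mar 2011) before Vance (6 Nov 2014) before Bianchi (19 Nov 2014) before Varga (7 Jan 2015).
So Vance takes precedence.

Vance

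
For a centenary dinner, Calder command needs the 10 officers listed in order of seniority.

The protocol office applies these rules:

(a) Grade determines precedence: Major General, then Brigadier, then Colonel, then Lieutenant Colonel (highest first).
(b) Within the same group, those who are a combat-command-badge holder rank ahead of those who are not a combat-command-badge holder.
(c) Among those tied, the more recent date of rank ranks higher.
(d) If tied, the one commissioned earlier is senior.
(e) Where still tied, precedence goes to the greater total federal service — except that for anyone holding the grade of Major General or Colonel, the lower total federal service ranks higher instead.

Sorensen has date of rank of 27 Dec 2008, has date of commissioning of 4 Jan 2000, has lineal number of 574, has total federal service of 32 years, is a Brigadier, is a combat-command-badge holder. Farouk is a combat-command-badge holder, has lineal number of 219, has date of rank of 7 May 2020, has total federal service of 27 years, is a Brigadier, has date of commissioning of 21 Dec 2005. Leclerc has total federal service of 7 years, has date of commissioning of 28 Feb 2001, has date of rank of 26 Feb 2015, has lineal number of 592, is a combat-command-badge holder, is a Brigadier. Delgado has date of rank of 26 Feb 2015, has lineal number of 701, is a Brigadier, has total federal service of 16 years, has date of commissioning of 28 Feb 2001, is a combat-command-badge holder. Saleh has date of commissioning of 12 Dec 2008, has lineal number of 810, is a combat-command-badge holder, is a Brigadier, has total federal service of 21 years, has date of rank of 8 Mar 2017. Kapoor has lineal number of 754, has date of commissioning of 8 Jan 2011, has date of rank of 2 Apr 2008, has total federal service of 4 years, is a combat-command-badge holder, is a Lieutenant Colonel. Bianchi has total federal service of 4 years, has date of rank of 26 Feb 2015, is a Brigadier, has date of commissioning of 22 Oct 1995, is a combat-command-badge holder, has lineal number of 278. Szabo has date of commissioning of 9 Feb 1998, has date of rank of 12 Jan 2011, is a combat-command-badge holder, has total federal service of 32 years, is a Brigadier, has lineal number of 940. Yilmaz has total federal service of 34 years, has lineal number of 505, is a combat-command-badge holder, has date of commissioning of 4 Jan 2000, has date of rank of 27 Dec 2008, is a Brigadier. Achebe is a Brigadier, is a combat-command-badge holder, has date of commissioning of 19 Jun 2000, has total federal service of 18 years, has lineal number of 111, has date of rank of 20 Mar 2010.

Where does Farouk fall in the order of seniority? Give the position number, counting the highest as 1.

1

By grade: Farouk, Saleh, Bianchi, Delgado, Leclerc, Szabo, Achebe, Yilmaz and Sorensen (Brigadier); then Kapoor (Lieutenant Colonel).
Farouk, Saleh, Bianchi, Delgado, Leclerc, Szabo, Achebe, Yilmaz and Sorensen are each a combat-command-badge holder, so the next rule applies.
Among Farouk, Saleh, Bianchi, Delgado, Leclerc, Szabo, Achebe, Yilmaz and Sorensen, by date of rank (later first): Farouk (7 May 2020) before Saleh (8 Mar 2017) before Bianchi, Delgado and Leclerc (26 Feb 2015) before Szabo (12 Jan 2011) before Achebe (20 Mar 2010) before Yilmaz and Sorensen (27 Dec 2008).
Among Bianchi, Delgado and Leclerc, by date of commissioning (earlier first): Bianchi (22 Oct 1995) before Delgado and Leclerc (28 Feb 2001).
Among Delgado and Leclerc, by total federal service (higher first): Delgado (16 years) before Leclerc (7 years).
Yilmaz and Sorensen both have date of commissioning 4 Jan 2000, so the next rule applies.
Among Yilmaz and Sorensen, by total federal service (higher first): Yilmaz (34 years) before Sorensen (32 years).
Order: Farouk, Saleh, Bianchi, Delgado, Leclerc, Szabo, Achebe, Yilmaz, Sorensen, Kapoor. So position 1.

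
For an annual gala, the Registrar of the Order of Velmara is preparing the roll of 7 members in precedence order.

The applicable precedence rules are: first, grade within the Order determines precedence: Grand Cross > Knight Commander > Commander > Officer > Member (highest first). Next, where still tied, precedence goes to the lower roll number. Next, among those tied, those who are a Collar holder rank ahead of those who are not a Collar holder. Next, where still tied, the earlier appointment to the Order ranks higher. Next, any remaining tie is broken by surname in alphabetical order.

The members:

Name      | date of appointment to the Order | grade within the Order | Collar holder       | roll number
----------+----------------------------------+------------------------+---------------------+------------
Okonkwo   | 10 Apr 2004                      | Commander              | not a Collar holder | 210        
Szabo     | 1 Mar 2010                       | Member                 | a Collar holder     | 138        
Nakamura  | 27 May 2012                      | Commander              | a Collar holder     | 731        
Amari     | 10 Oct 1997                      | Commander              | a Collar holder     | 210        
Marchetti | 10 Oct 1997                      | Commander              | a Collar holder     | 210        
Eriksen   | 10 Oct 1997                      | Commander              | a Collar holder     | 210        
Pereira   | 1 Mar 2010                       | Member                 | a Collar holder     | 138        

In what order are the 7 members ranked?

By grade within the Order: Amari, Eriksen, Marchetti, Okonkwo and Nakamura (Commander); then Pereira and Szabo (Member).
Among Amari, Eriksen, Marchetti, Okonkwo and Nakamura, by roll number (lower first): Amari, Eriksen, Marchetti and Okonkwo (210) before Nakamura (731).
Among Amari, Eriksen, Marchetti and Okonkwo, a Collar holder before not a Collar holder: Amari, Eriksen and Marchetti (a Collar holder) before Okonkwo (not a Collar holder).
Amari, Eriksen and Marchetti all have date of appointment to the Order 10 Oct 1997, so the next rule applies.
Among Amari, Eriksen and Marchetti, alphabetically by surname: Amari before Eriksen before Marchetti.
Pereira and Szabo both have roll number 138, so the next rule applies.
Pereira and Szabo are each a Collar holder, so the next rule applies.
Pereira and Szabo both have date of appointment to the Order 1 Mar 2010, so the next rule applies.
Among Pereira and Szabo, alphabetically by surname: Pereira before Szabo.
Full order: Amari, Eriksen, Marchetti, Okonkwo, Nakamura, Pereira, Szabo.

Amari, Eriksen, Marchetti, Okonkwo, Nakamura, Pereira, Szabo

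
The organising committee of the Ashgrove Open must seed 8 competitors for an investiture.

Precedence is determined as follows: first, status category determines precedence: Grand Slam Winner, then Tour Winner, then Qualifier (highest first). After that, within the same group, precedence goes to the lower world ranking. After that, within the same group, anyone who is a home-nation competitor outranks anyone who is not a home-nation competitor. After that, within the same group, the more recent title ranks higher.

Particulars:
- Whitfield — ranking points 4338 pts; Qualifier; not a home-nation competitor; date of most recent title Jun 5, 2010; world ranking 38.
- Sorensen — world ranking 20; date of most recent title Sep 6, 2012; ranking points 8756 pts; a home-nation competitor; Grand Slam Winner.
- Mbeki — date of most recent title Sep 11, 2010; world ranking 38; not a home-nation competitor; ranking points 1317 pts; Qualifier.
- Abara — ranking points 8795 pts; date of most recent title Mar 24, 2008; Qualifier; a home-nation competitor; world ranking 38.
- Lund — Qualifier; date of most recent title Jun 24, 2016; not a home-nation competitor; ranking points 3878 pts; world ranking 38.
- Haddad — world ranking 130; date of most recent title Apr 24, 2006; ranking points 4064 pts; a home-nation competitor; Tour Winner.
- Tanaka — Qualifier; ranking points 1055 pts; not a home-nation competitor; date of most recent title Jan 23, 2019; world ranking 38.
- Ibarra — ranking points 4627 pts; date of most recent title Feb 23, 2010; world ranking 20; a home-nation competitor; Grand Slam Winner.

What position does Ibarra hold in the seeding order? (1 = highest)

By status category: Sorensen and Ibarra (Grand Slam Winner); then Haddad (Tour Winner); then Abara, Tanaka, Lund, Mbeki and Whitfield (Qualifier).
Sorensen and Ibarra both have world ranking 20, so the next rule applies.
Sorensen and Ibarra are each a home-nation competitor, so the next rule applies.
Among Sorensen and Ibarra, by date of most recent title (later first): Sorensen (Sep 6, 2012) before Ibarra (Feb 23, 2010).
Abara, Tanaka, Lund, Mbeki and Whitfield all have world ranking 38, so the next rule applies.
Among Abara, Tanaka, Lund, Mbeki and Whitfield, a home-nation competitor before not a home-nation competitor: Abara (a home-nation competitor) before Tanaka, Lund, Mbeki and Whitfield (not a home-nation competitor).
Among Tanaka, Lund, Mbeki and Whitfield, by date of most recent title (later first): Tanaka (Jan 23, 2019) before Lund (Jun 24, 2016) before Mbeki (Sep 11, 2010) before Whitfield (Jun 5, 2010).
Order: Sorensen, Ibarra, Haddad, Abara, Tanaka, Lund, Mbeki, Whitfield. So position 2.

2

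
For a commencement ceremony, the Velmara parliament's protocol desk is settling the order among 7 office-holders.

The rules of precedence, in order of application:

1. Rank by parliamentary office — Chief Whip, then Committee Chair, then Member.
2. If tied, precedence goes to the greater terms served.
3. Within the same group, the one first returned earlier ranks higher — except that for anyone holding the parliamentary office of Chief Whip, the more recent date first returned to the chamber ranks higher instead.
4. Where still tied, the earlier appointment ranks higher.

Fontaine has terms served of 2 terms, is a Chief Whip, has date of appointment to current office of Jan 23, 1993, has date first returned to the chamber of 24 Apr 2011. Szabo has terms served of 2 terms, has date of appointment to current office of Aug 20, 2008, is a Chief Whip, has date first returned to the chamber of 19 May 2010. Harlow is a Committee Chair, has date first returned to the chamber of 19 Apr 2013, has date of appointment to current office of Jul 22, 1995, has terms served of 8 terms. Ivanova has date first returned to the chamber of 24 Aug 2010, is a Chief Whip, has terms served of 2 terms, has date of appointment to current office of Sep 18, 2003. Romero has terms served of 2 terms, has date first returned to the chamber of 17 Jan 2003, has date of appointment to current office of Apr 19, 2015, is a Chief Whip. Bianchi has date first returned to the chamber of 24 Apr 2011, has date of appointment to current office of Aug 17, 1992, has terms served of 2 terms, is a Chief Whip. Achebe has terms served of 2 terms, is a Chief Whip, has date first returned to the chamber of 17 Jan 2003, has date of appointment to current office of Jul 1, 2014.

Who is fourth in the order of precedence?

Szabo

By parliamentary office: Bianchi, Fontaine, Ivanova, Szabo, Achebe and Romero (Chief Whip); then Harlow (Committee Chair).
Bianchi, Fontaine, Ivanova, Szabo, Achebe and Romero all have terms served 2 terms, so the next rule applies.
Among Bianchi, Fontaine, Ivanova, Szabo, Achebe and Romero, by date first returned to the chamber (later first) (reversed rule for this group): Bianchi and Fontaine (24 Apr 2011) before Ivanova (24 Aug 2010) before Szabo (19 May 2010) before Achebe and Romero (17 Jan 2003).
Among Bianchi and Fontaine, by date of appointment to current office (earlier first): Bianchi (Aug 17, 1992) before Fontaine (Jan 23, 1993).
Among Achebe and Romero, by date of appointment to current office (earlier first): Achebe (Jul 1, 2014) before Romero (Apr 19, 2015).
Order: Bianchi, Fontaine, Ivanova, Szabo, Achebe, Romero, Harlow.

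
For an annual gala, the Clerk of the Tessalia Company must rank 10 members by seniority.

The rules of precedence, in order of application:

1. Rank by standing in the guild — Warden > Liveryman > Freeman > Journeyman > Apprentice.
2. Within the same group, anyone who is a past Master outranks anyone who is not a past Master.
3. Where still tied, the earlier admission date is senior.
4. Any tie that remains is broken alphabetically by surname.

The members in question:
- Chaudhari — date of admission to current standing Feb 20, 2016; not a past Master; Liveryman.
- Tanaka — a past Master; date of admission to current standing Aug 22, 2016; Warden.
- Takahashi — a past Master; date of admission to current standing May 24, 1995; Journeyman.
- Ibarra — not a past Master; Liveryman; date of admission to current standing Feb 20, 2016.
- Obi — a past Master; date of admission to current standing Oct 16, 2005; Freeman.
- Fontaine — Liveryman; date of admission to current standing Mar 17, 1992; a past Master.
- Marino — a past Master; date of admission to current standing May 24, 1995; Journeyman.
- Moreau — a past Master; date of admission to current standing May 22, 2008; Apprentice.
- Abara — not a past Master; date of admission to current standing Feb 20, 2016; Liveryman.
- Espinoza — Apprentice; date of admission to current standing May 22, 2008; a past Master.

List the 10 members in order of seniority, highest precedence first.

Tanaka, Fontaine, Abara, Chaudhari, Ibarra, Obi, Marino, Takahashi, Espinoza, Moreau

By standing in the guild: Tanaka (Warden); then Fontaine, Abara, Chaudhari and Ibarra (Liveryman); then Obi (Freeman); then Marino and Takahashi (Journeyman); then Espinoza and Moreau (Apprentice).
Among Fontaine, Abara, Chaudhari and Ibarra, a past Master before not a past Master: Fontaine (a past Master) before Abara, Chaudhari and Ibarra (not a past Master).
Abara, Chaudhari and Ibarra all have date of admission to current standing Feb 20, 2016, so the next rule applies.
Among Abara, Chaudhari and Ibarra, alphabetically by surname: Abara before Chaudhari before Ibarra.
Marino and Takahashi are each a past Master, so the next rule applies.
Marino and Takahashi both have date of admission to current standing May 24, 1995, so the next rule applies.
Among Marino and Takahashi, alphabetically by surname: Marino before Takahashi.
Espinoza and Moreau are each a past Master, so the next rule applies.
Espinoza and Moreau both have date of admission to current standing May 22, 2008, so the next rule applies.
Among Espinoza and Moreau, alphabetically by surname: Espinoza before Moreau.
Full order: Tanaka, Fontaine, Abara, Chaudhari, Ibarra, Obi, Marino, Takahashi, Espinoza, Moreau.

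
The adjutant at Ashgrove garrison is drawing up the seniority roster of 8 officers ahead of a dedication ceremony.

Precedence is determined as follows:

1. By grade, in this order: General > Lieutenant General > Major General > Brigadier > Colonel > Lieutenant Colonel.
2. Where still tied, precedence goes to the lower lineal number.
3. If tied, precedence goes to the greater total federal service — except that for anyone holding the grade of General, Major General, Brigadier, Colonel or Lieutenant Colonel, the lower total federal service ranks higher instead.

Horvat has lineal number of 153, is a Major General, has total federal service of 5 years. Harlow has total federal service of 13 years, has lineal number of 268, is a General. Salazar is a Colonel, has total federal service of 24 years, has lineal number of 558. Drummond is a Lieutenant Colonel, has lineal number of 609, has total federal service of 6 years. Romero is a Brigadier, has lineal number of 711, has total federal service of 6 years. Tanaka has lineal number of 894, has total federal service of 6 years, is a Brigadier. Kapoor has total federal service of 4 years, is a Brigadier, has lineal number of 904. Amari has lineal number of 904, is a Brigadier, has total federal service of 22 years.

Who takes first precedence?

By grade: Harlow (General); then Horvat (Major General); then Romero, Tanaka, Kapoor and Amari (Brigadier); then Salazar (Colonel); then Drummond (Lieutenant Colonel).
Among Romero, Tanaka, Kapoor and Amari, by lineal number (lower first): Romero (711) before Tanaka (894) before Kapoor and Amari (904).
Among Kapoor and Amari, by total federal service (lower first) (reversed rule for this group): Kapoor (4 years) before Amari (22 years).
Order: Harlow, Horvat, Romero, Tanaka, Kapoor, Amari, Salazar, Drummond.

Harlow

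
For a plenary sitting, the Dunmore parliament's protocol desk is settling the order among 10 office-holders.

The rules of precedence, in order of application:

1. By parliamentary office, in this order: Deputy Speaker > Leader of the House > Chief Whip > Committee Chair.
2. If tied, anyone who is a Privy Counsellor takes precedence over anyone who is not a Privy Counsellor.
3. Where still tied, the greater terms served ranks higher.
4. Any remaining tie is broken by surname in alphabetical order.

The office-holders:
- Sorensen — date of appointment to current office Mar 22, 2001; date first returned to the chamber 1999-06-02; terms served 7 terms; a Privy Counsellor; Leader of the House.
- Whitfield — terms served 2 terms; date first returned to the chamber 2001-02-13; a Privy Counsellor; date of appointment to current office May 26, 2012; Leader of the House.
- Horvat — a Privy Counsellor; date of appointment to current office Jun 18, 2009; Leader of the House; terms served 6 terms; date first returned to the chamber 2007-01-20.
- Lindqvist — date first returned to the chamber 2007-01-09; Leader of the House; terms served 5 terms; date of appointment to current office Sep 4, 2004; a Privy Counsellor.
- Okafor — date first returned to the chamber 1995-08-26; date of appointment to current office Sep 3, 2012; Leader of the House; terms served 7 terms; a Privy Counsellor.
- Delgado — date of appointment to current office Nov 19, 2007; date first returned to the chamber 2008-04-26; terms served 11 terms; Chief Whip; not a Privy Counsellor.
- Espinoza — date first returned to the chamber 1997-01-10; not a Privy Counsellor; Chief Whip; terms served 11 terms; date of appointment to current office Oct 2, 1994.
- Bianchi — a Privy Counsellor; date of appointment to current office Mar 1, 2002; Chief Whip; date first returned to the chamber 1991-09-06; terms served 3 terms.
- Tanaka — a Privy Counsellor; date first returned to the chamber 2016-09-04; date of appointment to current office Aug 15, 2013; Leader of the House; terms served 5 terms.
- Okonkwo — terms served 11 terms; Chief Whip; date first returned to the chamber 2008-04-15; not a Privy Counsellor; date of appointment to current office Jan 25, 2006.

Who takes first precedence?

Okafor

By parliamentary office: Okafor, Sorensen, Horvat, Lindqvist, Tanaka and Whitfield (Leader of the House); then Bianchi, Delgado, Espinoza and Okonkwo (Chief Whip).
Okafor, Sorensen, Horvat, Lindqvist, Tanaka and Whitfield are each a Privy Counsellor, so the next rule applies.
Among Okafor, Sorensen, Horvat, Lindqvist, Tanaka and Whitfield, by terms served (higher first): Okafor and Sorensen (7 terms) before Horvat (6 terms) before Lindqvist and Tanaka (5 terms) before Whitfield (2 terms).
Among Okafor and Sorensen, alphabetically by surname: Okafor before Sorensen.
Among Lindqvist and Tanaka, alphabetically by surname: Lindqvist before Tanaka.
Among Bianchi, Delgado, Espinoza and Okonkwo, a Privy Counsellor before not a Privy Counsellor: Bianchi (a Privy Counsellor) before Delgado, Espinoza and Okonkwo (not a Privy Counsellor).
Delgado, Espinoza and Okonkwo all have terms served 11 terms, so the next rule applies.
Among Delgado, Espinoza and Okonkwo, alphabetically by surname: Delgado before Espinoza before Okonkwo.
Order: Okafor, Sorensen, Horvat, Lindqvist, Tanaka, Whitfield, Bianchi, Delgado, Espinoza, Okonkwo.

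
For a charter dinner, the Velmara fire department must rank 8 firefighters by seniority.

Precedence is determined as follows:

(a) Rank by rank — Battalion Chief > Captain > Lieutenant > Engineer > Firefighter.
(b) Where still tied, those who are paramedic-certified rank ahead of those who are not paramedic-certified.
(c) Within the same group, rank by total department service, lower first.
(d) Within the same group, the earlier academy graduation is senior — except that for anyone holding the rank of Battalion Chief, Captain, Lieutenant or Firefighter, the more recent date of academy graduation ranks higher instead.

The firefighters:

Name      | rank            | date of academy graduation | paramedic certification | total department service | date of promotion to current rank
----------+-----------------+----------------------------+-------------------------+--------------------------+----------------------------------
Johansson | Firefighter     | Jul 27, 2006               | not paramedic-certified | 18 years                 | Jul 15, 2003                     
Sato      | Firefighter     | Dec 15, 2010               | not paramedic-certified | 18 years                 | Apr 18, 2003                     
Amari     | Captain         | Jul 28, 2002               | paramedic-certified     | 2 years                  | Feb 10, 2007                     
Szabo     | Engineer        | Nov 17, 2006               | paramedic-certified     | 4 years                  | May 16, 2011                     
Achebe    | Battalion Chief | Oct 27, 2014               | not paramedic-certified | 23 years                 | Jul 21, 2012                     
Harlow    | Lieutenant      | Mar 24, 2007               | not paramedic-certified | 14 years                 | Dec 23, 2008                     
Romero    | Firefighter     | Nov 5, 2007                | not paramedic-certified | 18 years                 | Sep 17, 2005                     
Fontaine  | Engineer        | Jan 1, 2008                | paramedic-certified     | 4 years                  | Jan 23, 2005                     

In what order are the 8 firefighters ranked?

By rank: Achebe (Battalion Chief); then Amari (Captain); then Harlow (Lieutenant); then Szabo and Fontaine (Engineer); then Sato, Romero and Johansson (Firefighter).
Szabo and Fontaine are each paramedic-certified, so the next rule applies.
Szabo and Fontaine both have total department service 4 years, so the next rule applies.
Among Szabo and Fontaine, by date of academy graduation (earlier first): Szabo (Nov 17, 2006) before Fontaine (Jan 1, 2008).
Sato, Romero and Johansson are each not paramedic-certified, so the next rule applies.
Sato, Romero and Johansson all have total department service 18 years, so the next rule applies.
Among Sato, Romero and Johansson, by date of academy graduation (later first) (reversed rule for this group): Sato (Dec 15, 2010) before Romero (Nov 5, 2007) before Johansson (Jul 27, 2006).
Full order: Achebe, Amari, Harlow, Szabo, Fontaine, Sato, Romero, Johansson.

Achebe, Amari, Harlow, Szabo, Fontaine, Sato, Romero, Johansson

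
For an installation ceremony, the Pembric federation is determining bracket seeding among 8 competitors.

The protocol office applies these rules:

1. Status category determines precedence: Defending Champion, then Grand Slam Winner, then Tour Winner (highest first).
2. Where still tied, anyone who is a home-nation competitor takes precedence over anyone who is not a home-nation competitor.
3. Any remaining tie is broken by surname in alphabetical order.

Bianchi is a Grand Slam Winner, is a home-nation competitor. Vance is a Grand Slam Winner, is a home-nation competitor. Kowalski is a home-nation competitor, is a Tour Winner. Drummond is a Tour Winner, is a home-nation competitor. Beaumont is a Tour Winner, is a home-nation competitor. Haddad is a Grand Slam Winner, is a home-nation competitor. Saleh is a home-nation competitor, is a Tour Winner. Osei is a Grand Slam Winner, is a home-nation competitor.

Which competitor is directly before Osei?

By status category: Bianchi, Haddad, Osei and Vance (Grand Slam Winner); then Beaumont, Drummond, Kowalski and Saleh (Tour Winner).
Bianchi, Haddad, Osei and Vance are each a home-nation competitor, so the next rule applies.
Among Bianchi, Haddad, Osei and Vance, alphabetically by surname: Bianchi before Haddad before Osei before Vance.
Beaumont, Drummond, Kowalski and Saleh are each a home-nation competitor, so the next rule applies.
Among Beaumont, Drummond, Kowalski and Saleh, alphabetically by surname: Beaumont before Drummond before Kowalski before Saleh.
Order: Bianchi, Haddad, Osei, Vance, Beaumont, Drummond, Kowalski, Saleh.

Haddad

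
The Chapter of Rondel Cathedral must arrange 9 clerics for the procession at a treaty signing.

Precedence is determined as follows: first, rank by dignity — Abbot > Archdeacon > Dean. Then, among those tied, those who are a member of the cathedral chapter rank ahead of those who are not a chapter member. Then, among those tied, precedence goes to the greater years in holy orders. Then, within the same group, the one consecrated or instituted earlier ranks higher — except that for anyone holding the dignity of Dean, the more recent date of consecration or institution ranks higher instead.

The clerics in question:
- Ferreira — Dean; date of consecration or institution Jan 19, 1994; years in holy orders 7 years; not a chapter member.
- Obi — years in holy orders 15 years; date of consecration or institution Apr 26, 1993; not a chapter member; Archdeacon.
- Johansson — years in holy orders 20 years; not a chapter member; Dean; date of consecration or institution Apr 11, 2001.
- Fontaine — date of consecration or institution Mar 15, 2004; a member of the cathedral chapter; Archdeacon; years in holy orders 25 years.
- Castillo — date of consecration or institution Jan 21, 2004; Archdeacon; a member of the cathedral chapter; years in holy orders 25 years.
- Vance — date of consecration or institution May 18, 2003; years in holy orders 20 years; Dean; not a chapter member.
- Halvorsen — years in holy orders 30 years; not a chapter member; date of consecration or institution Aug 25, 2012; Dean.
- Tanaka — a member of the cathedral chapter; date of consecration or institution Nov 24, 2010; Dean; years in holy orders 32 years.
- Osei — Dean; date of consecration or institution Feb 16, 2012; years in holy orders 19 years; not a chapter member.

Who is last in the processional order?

Ferreira

By dignity: Castillo, Fontaine and Obi (Archdeacon); then Tanaka, Halvorsen, Vance, Johansson, Osei and Ferreira (Dean).
Among Castillo, Fontaine and Obi, a member of the cathedral chapter before not a chapter member: Castillo and Fontaine (a member of the cathedral chapter) before Obi (not a chapter member).
Castillo and Fontaine both have years in holy orders 25 years, so the next rule applies.
Among Castillo and Fontaine, by date of consecration or institution (earlier first): Castillo (Jan 21, 2004) before Fontaine (Mar 15, 2004).
Among Tanaka, Halvorsen, Vance, Johansson, Osei and Ferreira, a member of the cathedral chapter before not a chapter member: Tanaka (a member of the cathedral chapter) before Halvorsen, Vance, Johansson, Osei and Ferreira (not a chapter member).
Among Halvorsen, Vance, Johansson, Osei and Ferreira, by years in holy orders (higher first): Halvorsen (30 years) before Vance and Johansson (20 years) before Osei (19 years) before Ferreira (7 years).
Among Vance and Johansson, by date of consecration or institution (later first) (reversed rule for this group): Vance (May 18, 2003) before Johansson (Apr 11, 2001).
Order: Castillo, Fontaine, Obi, Tanaka, Halvorsen, Vance, Johansson, Osei, Ferreira.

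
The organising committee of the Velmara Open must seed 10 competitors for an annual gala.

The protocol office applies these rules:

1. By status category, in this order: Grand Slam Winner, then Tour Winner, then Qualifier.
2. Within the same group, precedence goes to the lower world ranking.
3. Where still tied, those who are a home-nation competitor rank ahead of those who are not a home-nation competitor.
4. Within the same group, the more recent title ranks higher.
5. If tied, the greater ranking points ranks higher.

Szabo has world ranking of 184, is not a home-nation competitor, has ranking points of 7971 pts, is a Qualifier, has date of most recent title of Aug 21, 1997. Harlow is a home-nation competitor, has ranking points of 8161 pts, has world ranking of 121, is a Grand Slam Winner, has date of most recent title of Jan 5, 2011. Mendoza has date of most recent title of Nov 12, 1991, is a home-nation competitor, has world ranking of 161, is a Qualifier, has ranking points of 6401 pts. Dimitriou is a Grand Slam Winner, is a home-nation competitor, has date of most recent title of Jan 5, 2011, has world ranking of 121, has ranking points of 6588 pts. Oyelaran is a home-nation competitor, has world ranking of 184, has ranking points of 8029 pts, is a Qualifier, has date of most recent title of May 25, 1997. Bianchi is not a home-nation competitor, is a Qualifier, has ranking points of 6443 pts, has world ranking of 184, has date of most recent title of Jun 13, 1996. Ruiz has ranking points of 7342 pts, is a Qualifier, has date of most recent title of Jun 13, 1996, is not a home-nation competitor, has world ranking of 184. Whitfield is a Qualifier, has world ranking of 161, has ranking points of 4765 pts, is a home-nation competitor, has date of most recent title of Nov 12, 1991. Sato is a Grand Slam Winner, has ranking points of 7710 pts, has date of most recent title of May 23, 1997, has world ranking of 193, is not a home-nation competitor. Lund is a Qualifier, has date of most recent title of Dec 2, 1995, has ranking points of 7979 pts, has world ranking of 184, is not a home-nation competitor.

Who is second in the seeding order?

Dimitriou

By status category: Harlow, Dimitriou and Sato (Grand Slam Winner); then Mendoza, Whitfield, Oyelaran, Szabo, Ruiz, Bianchi and Lund (Qualifier).
Among Harlow, Dimitriou and Sato, by world ranking (lower first): Harlow and Dimitriou (121) before Sato (193).
Harlow and Dimitriou are each a home-nation competitor, so the next rule applies.
Harlow and Dimitriou both have date of most recent title Jan 5, 2011, so the next rule applies.
Among Harlow and Dimitriou, by ranking points (higher first): Harlow (8161 pts) before Dimitriou (6588 pts).
Among Mendoza, Whitfield, Oyelaran, Szabo, Ruiz, Bianchi and Lund, by world ranking (lower first): Mendoza and Whitfield (161) before Oyelaran, Szabo, Ruiz, Bianchi and Lund (184).
Mendoza and Whitfield are each a home-nation competitor, so the next rule applies.
Mendoza and Whitfield both have date of most recent title Nov 12, 1991, so the next rule applies.
Among Mendoza and Whitfield, by ranking points (higher first): Mendoza (6401 pts) before Whitfield (4765 pts).
Among Oyelaran, Szabo, Ruiz, Bianchi and Lund, a home-nation competitor before not a home-nation competitor: Oyelaran (a home-nation competitor) before Szabo, Ruiz, Bianchi and Lund (not a home-nation competitor).
Among Szabo, Ruiz, Bianchi and Lund, by date of most recent title (later first): Szabo (Aug 21, 1997) before Ruiz and Bianchi (Jun 13, 1996) before Lund (Dec 2, 1995).
Among Ruiz and Bianchi, by ranking points (higher first): Ruiz (7342 pts) before Bianchi (6443 pts).
Order: Harlow, Dimitriou, Sato, Mendoza, Whitfield, Oyelaran, Szabo, Ruiz, Bianchi, Lund.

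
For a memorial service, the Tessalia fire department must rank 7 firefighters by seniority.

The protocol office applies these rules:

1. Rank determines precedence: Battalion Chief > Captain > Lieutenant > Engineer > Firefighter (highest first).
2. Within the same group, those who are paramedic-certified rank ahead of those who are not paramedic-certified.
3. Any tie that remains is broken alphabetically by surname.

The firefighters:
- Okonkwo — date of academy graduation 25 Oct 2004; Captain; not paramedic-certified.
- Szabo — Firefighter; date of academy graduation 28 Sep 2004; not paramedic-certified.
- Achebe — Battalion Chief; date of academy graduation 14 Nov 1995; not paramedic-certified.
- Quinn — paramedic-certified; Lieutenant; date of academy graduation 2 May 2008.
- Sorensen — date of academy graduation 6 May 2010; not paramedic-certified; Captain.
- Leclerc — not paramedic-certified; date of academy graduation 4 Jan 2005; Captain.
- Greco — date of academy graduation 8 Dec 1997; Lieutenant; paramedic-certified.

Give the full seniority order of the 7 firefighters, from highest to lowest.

Achebe, Leclerc, Okonkwo, Sorensen, Greco, Quinn, Szabo

By rank: Achebe (Battalion Chief); then Leclerc, Okonkwo and Sorensen (Captain); then Greco and Quinn (Lieutenant); then Szabo (Firefighter).
Leclerc, Okonkwo and Sorensen are each not paramedic-certified, so the next rule applies.
Among Leclerc, Okonkwo and Sorensen, alphabetically by surname: Leclerc before Okonkwo before Sorensen.
Greco and Quinn are each paramedic-certified, so the next rule applies.
Among Greco and Quinn, alphabetically by surname: Greco before Quinn.
Full order: Achebe, Leclerc, Okonkwo, Sorensen, Greco, Quinn, Szabo.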